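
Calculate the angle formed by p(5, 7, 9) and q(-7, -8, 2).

p·q = 5·(-7) + 7·(-8) + 9·2 = -35 - 56 + 18 = -73
|p| = √(5² + 7² + 9²) = √155 ≈ 12.45
|q| = √((-7)² + (-8)² + 2²) = √117 ≈ 10.82
cos θ = (p·q)/(|p||q|) = -73/(12.45·10.82) ≈ -0.5421
θ = arccos(-0.5421) ≈ 122.8°

122.8°


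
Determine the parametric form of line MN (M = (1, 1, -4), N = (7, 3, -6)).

Direction vector d = N - M = (7 - 1, 3 - 1, -6 + 4) = (6, 2, -2)
Parametric form r = M + t·d:
x = 1 + 6t, y = 1 + 2t, z = -4 - 2t

x = 1 + 6t, y = 1 + 2t, z = -4 - 2t


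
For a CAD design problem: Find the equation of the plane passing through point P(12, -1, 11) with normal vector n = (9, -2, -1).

The plane through P with normal n = (a, b, c) satisfies n·(r - P) = 0,
i.e. ax + by + cz = a·x₀ + b·y₀ + c·z₀.
d = 9·12 + (-2)·(-1) + (-1)·11
  = 108 + 2 - 11
  = 99
Equation: 9x - 2y - z = 99

9x - 2y - z = 99


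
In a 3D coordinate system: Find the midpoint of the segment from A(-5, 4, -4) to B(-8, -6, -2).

M = ((x₁+x₂)/2, (y₁+y₂)/2, (z₁+z₂)/2)
  = ((-5 - 8)/2, (4 - 6)/2, (-4 - 2)/2)
  = (-13/2, -2/2, -6/2)
  = (-6.5, -1, -3)

(-6.5, -1, -3)


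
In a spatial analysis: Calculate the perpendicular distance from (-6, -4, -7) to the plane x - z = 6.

distance = |a·x₀ + b·y₀ + c·z₀ - d| / √(a² + b² + c²)
  = |1·(-6) + 0·(-4) + (-1)·(-7) - 6| / √(1² + 0² + (-1)²)
  = |-6 + 0 + 7 - 6| / √(1 + 0 + 1)
  = |-5| / √2
  = 5 / 1.414
  ≈ 3.536

3.536


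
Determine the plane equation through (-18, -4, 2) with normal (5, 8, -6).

The plane through P with normal n = (a, b, c) satisfies n·(r - P) = 0,
i.e. ax + by + cz = a·x₀ + b·y₀ + c·z₀.
d = 5·(-18) + 8·(-4) + (-6)·2
  = -90 - 32 - 12
  = -134
Equation: 5x + 8y - 6z = -134

5x + 8y - 6z = -134


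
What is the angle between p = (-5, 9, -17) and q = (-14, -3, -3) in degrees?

p·q = (-5)·(-14) + 9·(-3) + (-17)·(-3) = 70 - 27 + 51 = 94
|p| = √((-5)² + 9² + (-17)²) = √395 ≈ 19.87
|q| = √((-14)² + (-3)² + (-3)²) = √214 ≈ 14.63
cos θ = (p·q)/(|p||q|) = 94/(19.87·14.63) ≈ 0.3233
θ = arccos(0.3233) ≈ 71.14°

71.14°


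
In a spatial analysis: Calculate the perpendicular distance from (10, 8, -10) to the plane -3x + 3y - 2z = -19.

distance = |a·x₀ + b·y₀ + c·z₀ - d| / √(a² + b² + c²)
  = |(-3)·10 + 3·8 + (-2)·(-10) - (-19)| / √((-3)² + 3² + (-2)²)
  = |-30 + 24 + 20 + 19| / √(9 + 9 + 4)
  = |33| / √22
  = 33 / 4.69
  ≈ 7.036

7.036


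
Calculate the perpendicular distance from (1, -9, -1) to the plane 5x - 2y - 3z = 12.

distance = |a·x₀ + b·y₀ + c·z₀ - d| / √(a² + b² + c²)
  = |5·1 + (-2)·(-9) + (-3)·(-1) - 12| / √(5² + (-2)² + (-3)²)
  = |5 + 18 + 3 - 12| / √(25 + 4 + 9)
  = |14| / √38
  = 14 / 6.164
  ≈ 2.271

2.271


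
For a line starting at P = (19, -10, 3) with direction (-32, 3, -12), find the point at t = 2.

P(t) = P + t·d
  = (19 + (-32)·2, -10 + 3·2, 3 + (-12)·2)
  = (19 - 64, -10 + 6, 3 - 24)
  = (-45, -4, -21)

(-45, -4, -21)


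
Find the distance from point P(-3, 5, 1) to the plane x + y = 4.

distance = |a·x₀ + b·y₀ + c·z₀ - d| / √(a² + b² + c²)
  = |1·(-3) + 1·5 + 0·1 - 4| / √(1² + 1² + 0²)
  = |-3 + 5 + 0 - 4| / √(1 + 1 + 0)
  = |-2| / √2
  = 2 / 1.414
  ≈ 1.414

1.414


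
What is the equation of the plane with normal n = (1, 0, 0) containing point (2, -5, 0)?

The plane through P with normal n = (a, b, c) satisfies n·(r - P) = 0,
i.e. ax + by + cz = a·x₀ + b·y₀ + c·z₀.
d = 1·2 + 0·(-5) + 0·0
  = 2 + 0 + 0
  = 2
Equation: x = 2

x = 2


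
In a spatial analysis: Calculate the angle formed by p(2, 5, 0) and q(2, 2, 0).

p·q = 2·2 + 5·2 + 0·0 = 4 + 10 + 0 = 14
|p| = √(2² + 5² + 0²) = √29 ≈ 5.385
|q| = √(2² + 2² + 0²) = √8 ≈ 2.828
cos θ = (p·q)/(|p||q|) = 14/(5.385·2.828) ≈ 0.9191
θ = arccos(0.9191) ≈ 23.2°

23.2°


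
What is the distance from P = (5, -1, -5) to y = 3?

distance = |a·x₀ + b·y₀ + c·z₀ - d| / √(a² + b² + c²)
  = |0·5 + 1·(-1) + 0·(-5) - 3| / √(0² + 1² + 0²)
  = |0 - 1 + 0 - 3| / √(0 + 1 + 0)
  = |-4| / √1
  = 4 / 1
  ≈ 4

4


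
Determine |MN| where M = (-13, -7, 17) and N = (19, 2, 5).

d = √[(x₂-x₁)² + (y₂-y₁)² + (z₂-z₁)²]
  = √[32² + 9² + (-12)²]
  = √[1024 + 81 + 144]
  = √1249
  ≈ 35.34

35.34


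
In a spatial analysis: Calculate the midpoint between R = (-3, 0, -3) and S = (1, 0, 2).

M = ((x₁+x₂)/2, (y₁+y₂)/2, (z₁+z₂)/2)
  = ((-3 + 1)/2, (0 + 0)/2, (-3 + 2)/2)
  = (-2/2, 0/2, -1/2)
  = (-1, 0, -0.5)

(-1, 0, -0.5)


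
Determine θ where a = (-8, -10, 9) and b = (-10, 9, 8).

a·b = (-8)·(-10) + (-10)·9 + 9·8 = 80 - 90 + 72 = 62
|a| = √((-8)² + (-10)² + 9²) = √245 ≈ 15.65
|b| = √((-10)² + 9² + 8²) = √245 ≈ 15.65
cos θ = (a·b)/(|a||b|) = 62/(15.65·15.65) ≈ 0.2531
θ = arccos(0.2531) ≈ 75.34°

75.34°


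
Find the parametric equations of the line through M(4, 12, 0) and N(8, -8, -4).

Direction vector d = N - M = (8 - 4, -8 - 12, -4 + 0) = (4, -20, -4)
Parametric form r = M + t·d:
x = 4 + 4t, y = 12 - 20t, z = 0 - 4t

x = 4 + 4t, y = 12 - 20t, z = 0 - 4t


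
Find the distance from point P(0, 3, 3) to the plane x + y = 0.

distance = |a·x₀ + b·y₀ + c·z₀ - d| / √(a² + b² + c²)
  = |1·0 + 1·3 + 0·3 - 0| / √(1² + 1² + 0²)
  = |0 + 3 + 0 + 0| / √(1 + 1 + 0)
  = |3| / √2
  = 3 / 1.414
  ≈ 2.121

2.121


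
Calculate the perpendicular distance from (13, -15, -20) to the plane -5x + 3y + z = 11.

distance = |a·x₀ + b·y₀ + c·z₀ - d| / √(a² + b² + c²)
  = |(-5)·13 + 3·(-15) + 1·(-20) - 11| / √((-5)² + 3² + 1²)
  = |-65 - 45 - 20 - 11| / √(25 + 9 + 1)
  = |-141| / √35
  = 141 / 5.916
  ≈ 23.83

23.83


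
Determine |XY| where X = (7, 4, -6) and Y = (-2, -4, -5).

d = √[(x₂-x₁)² + (y₂-y₁)² + (z₂-z₁)²]
  = √[(-9)² + (-8)² + 1²]
  = √[81 + 64 + 1]
  = √146
  ≈ 12.08

12.08


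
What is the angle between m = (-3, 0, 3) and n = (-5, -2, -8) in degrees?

m·n = (-3)·(-5) + 0·(-2) + 3·(-8) = 15 + 0 - 24 = -9
|m| = √((-3)² + 0² + 3²) = √18 ≈ 4.243
|n| = √((-5)² + (-2)² + (-8)²) = √93 ≈ 9.644
cos θ = (m·n)/(|m||n|) = -9/(4.243·9.644) ≈ -0.22
θ = arccos(-0.22) ≈ 102.7°

102.7°


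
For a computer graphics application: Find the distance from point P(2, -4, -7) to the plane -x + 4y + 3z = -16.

distance = |a·x₀ + b·y₀ + c·z₀ - d| / √(a² + b² + c²)
  = |(-1)·2 + 4·(-4) + 3·(-7) - (-16)| / √((-1)² + 4² + 3²)
  = |-2 - 16 - 21 + 16| / √(1 + 16 + 9)
  = |-23| / √26
  = 23 / 5.099
  ≈ 4.511

4.511


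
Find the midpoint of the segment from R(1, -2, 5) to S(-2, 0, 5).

M = ((x₁+x₂)/2, (y₁+y₂)/2, (z₁+z₂)/2)
  = ((1 - 2)/2, (-2 + 0)/2, (5 + 5)/2)
  = (-1/2, -2/2, 10/2)
  = (-0.5, -1, 5)

(-0.5, -1, 5)


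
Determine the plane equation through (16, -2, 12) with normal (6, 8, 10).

The plane through P with normal n = (a, b, c) satisfies n·(r - P) = 0,
i.e. ax + by + cz = a·x₀ + b·y₀ + c·z₀.
d = 6·16 + 8·(-2) + 10·12
  = 96 - 16 + 120
  = 200
Equation: 6x + 8y + 10z = 200

6x + 8y + 10z = 200


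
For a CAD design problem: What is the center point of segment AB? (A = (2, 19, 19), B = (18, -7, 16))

M = ((x₁+x₂)/2, (y₁+y₂)/2, (z₁+z₂)/2)
  = ((2 + 18)/2, (19 - 7)/2, (19 + 16)/2)
  = (20/2, 12/2, 35/2)
  = (10, 6, 17.5)

(10, 6, 17.5)


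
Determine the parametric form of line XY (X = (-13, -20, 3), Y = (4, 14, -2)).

Direction vector d = Y - X = (4 + 13, 14 + 20, -2 - 3) = (17, 34, -5)
Parametric form r = X + t·d:
x = -13 + 17t, y = -20 + 34t, z = 3 - 5t

x = -13 + 17t, y = -20 + 34t, z = 3 - 5t


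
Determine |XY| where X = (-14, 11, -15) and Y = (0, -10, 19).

d = √[(x₂-x₁)² + (y₂-y₁)² + (z₂-z₁)²]
  = √[14² + (-21)² + 34²]
  = √[196 + 441 + 1156]
  = √1793
  ≈ 42.34

42.34


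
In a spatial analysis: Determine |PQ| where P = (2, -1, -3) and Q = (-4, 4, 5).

d = √[(x₂-x₁)² + (y₂-y₁)² + (z₂-z₁)²]
  = √[(-6)² + 5² + 8²]
  = √[36 + 25 + 64]
  = √125
  ≈ 11.18

11.18


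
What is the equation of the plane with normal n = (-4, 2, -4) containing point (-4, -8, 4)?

The plane through P with normal n = (a, b, c) satisfies n·(r - P) = 0,
i.e. ax + by + cz = a·x₀ + b·y₀ + c·z₀.
d = (-4)·(-4) + 2·(-8) + (-4)·4
  = 16 - 16 - 16
  = -16
Equation: -4x + 2y - 4z = -16

-4x + 2y - 4z = -16


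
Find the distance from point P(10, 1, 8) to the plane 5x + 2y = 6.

distance = |a·x₀ + b·y₀ + c·z₀ - d| / √(a² + b² + c²)
  = |5·10 + 2·1 + 0·8 - 6| / √(5² + 2² + 0²)
  = |50 + 2 + 0 - 6| / √(25 + 4 + 0)
  = |46| / √29
  = 46 / 5.385
  ≈ 8.542

8.542


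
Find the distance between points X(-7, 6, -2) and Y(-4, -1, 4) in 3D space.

d = √[(x₂-x₁)² + (y₂-y₁)² + (z₂-z₁)²]
  = √[3² + (-7)² + 6²]
  = √[9 + 49 + 36]
  = √94
  ≈ 9.695

9.695


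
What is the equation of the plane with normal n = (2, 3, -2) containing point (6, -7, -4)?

The plane through P with normal n = (a, b, c) satisfies n·(r - P) = 0,
i.e. ax + by + cz = a·x₀ + b·y₀ + c·z₀.
d = 2·6 + 3·(-7) + (-2)·(-4)
  = 12 - 21 + 8
  = -1
Equation: 2x + 3y - 2z = -1

2x + 3y - 2z = -1


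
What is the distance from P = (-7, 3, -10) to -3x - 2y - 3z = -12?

distance = |a·x₀ + b·y₀ + c·z₀ - d| / √(a² + b² + c²)
  = |(-3)·(-7) + (-2)·3 + (-3)·(-10) - (-12)| / √((-3)² + (-2)² + (-3)²)
  = |21 - 6 + 30 + 12| / √(9 + 4 + 9)
  = |57| / √22
  = 57 / 4.69
  ≈ 12.15

12.15


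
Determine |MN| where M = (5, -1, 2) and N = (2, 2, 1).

d = √[(x₂-x₁)² + (y₂-y₁)² + (z₂-z₁)²]
  = √[(-3)² + 3² + (-1)²]
  = √[9 + 9 + 1]
  = √19
  ≈ 4.359

4.359


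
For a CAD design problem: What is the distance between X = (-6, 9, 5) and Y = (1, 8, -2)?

d = √[(x₂-x₁)² + (y₂-y₁)² + (z₂-z₁)²]
  = √[7² + (-1)² + (-7)²]
  = √[49 + 1 + 49]
  = √99
  ≈ 9.95

9.95


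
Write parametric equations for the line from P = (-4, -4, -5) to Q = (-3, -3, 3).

Direction vector d = Q - P = (-3 + 4, -3 + 4, 3 + 5) = (1, 1, 8)
Parametric form r = P + t·d:
x = -4 + t, y = -4 + t, z = -5 + 8t

x = -4 + t, y = -4 + t, z = -5 + 8t


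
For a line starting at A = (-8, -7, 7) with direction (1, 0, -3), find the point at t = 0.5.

P(t) = A + t·d
  = (-8 + 1·0.5, -7 + 0·0.5, 7 + (-3)·0.5)
  = (-8 + 0.5, -7 + 0, 7 - 1.5)
  = (-7.5, -7, 5.5)

(-7.5, -7, 5.5)


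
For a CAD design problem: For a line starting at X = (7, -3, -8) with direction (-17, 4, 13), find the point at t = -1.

P(t) = X + t·d
  = (7 + (-17)·(-1), -3 + 4·(-1), -8 + 13·(-1))
  = (7 + 17, -3 - 4, -8 - 13)
  = (24, -7, -21)

(24, -7, -21)


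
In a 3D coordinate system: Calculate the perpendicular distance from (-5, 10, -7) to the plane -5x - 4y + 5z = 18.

distance = |a·x₀ + b·y₀ + c·z₀ - d| / √(a² + b² + c²)
  = |(-5)·(-5) + (-4)·10 + 5·(-7) - 18| / √((-5)² + (-4)² + 5²)
  = |25 - 40 - 35 - 18| / √(25 + 16 + 25)
  = |-68| / √66
  = 68 / 8.124
  ≈ 8.37

8.37


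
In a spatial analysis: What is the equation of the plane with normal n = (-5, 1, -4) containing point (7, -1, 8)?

The plane through P with normal n = (a, b, c) satisfies n·(r - P) = 0,
i.e. ax + by + cz = a·x₀ + b·y₀ + c·z₀.
d = (-5)·7 + 1·(-1) + (-4)·8
  = -35 - 1 - 32
  = -68
Equation: -5x + y - 4z = -68

-5x + y - 4z = -68


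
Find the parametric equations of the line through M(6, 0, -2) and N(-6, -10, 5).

Direction vector d = N - M = (-6 - 6, -10 + 0, 5 + 2) = (-12, -10, 7)
Parametric form r = M + t·d:
x = 6 - 12t, y = 0 - 10t, z = -2 + 7t

x = 6 - 12t, y = 0 - 10t, z = -2 + 7t


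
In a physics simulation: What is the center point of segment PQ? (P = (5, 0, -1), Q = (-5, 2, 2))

M = ((x₁+x₂)/2, (y₁+y₂)/2, (z₁+z₂)/2)
  = ((5 - 5)/2, (0 + 2)/2, (-1 + 2)/2)
  = (0/2, 2/2, 1/2)
  = (0, 1, 0.5)

(0, 1, 0.5)


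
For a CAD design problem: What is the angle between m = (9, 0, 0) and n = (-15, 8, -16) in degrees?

m·n = 9·(-15) + 0·8 + 0·(-16) = -135 + 0 + 0 = -135
|m| = √(9² + 0² + 0²) = √81 ≈ 9
|n| = √((-15)² + 8² + (-16)²) = √545 ≈ 23.35
cos θ = (m·n)/(|m||n|) = -135/(9·23.35) ≈ -0.6425
θ = arccos(-0.6425) ≈ 130°

130°


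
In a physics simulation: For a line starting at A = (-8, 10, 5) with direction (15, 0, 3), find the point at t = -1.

P(t) = A + t·d
  = (-8 + 15·(-1), 10 + 0·(-1), 5 + 3·(-1))
  = (-8 - 15, 10 + 0, 5 - 3)
  = (-23, 10, 2)

(-23, 10, 2)


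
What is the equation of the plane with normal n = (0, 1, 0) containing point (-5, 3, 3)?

The plane through P with normal n = (a, b, c) satisfies n·(r - P) = 0,
i.e. ax + by + cz = a·x₀ + b·y₀ + c·z₀.
d = 0·(-5) + 1·3 + 0·3
  = 0 + 3 + 0
  = 3
Equation: y = 3

y = 3


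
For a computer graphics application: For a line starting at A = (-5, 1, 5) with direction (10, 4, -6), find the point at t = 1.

P(t) = A + t·d
  = (-5 + 10·1, 1 + 4·1, 5 + (-6)·1)
  = (-5 + 10, 1 + 4, 5 - 6)
  = (5, 5, -1)

(5, 5, -1)


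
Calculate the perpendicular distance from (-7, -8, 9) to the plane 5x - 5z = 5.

distance = |a·x₀ + b·y₀ + c·z₀ - d| / √(a² + b² + c²)
  = |5·(-7) + 0·(-8) + (-5)·9 - 5| / √(5² + 0² + (-5)²)
  = |-35 + 0 - 45 - 5| / √(25 + 0 + 25)
  = |-85| / √50
  = 85 / 7.071
  ≈ 12.02

12.02


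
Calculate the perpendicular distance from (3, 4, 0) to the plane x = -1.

distance = |a·x₀ + b·y₀ + c·z₀ - d| / √(a² + b² + c²)
  = |1·3 + 0·4 + 0·0 - (-1)| / √(1² + 0² + 0²)
  = |3 + 0 + 0 + 1| / √(1 + 0 + 0)
  = |4| / √1
  = 4 / 1
  ≈ 4

4


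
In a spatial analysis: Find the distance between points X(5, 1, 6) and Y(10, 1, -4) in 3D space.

d = √[(x₂-x₁)² + (y₂-y₁)² + (z₂-z₁)²]
  = √[5² + 0² + (-10)²]
  = √[25 + 0 + 100]
  = √125
  ≈ 11.18

11.18


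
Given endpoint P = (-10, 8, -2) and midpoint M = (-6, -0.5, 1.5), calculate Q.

Q = 2M - P
  = (2·(-6) - (-10), 2·(-0.5) - 8, 2·1.5 - (-2))
  = (-12 + 10, -1 - 8, 3 + 2)
  = (-2, -9, 5)

(-2, -9, 5)


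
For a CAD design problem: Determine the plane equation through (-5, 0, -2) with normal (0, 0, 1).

The plane through P with normal n = (a, b, c) satisfies n·(r - P) = 0,
i.e. ax + by + cz = a·x₀ + b·y₀ + c·z₀.
d = 0·(-5) + 0·0 + 1·(-2)
  = 0 + 0 - 2
  = -2
Equation: z = -2

z = -2


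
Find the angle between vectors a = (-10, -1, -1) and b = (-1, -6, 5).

a·b = (-10)·(-1) + (-1)·(-6) + (-1)·5 = 10 + 6 - 5 = 11
|a| = √((-10)² + (-1)² + (-1)²) = √102 ≈ 10.1
|b| = √((-1)² + (-6)² + 5²) = √62 ≈ 7.874
cos θ = (a·b)/(|a||b|) = 11/(10.1·7.874) ≈ 0.1383
θ = arccos(0.1383) ≈ 82.05°

82.05°


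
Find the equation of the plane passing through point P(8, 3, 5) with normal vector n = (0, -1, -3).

The plane through P with normal n = (a, b, c) satisfies n·(r - P) = 0,
i.e. ax + by + cz = a·x₀ + b·y₀ + c·z₀.
d = 0·8 + (-1)·3 + (-3)·5
  = 0 - 3 - 15
  = -18
Equation: -y - 3z = -18

-y - 3z = -18


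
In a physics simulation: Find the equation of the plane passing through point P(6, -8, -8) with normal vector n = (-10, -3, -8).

The plane through P with normal n = (a, b, c) satisfies n·(r - P) = 0,
i.e. ax + by + cz = a·x₀ + b·y₀ + c·z₀.
d = (-10)·6 + (-3)·(-8) + (-8)·(-8)
  = -60 + 24 + 64
  = 28
Equation: -10x - 3y - 8z = 28

-10x - 3y - 8z = 28


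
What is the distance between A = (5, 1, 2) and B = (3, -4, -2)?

d = √[(x₂-x₁)² + (y₂-y₁)² + (z₂-z₁)²]
  = √[(-2)² + (-5)² + (-4)²]
  = √[4 + 25 + 16]
  = √45
  ≈ 6.708

6.708


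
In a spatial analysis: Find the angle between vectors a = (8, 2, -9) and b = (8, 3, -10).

a·b = 8·8 + 2·3 + (-9)·(-10) = 64 + 6 + 90 = 160
|a| = √(8² + 2² + (-9)²) = √149 ≈ 12.21
|b| = √(8² + 3² + (-10)²) = √173 ≈ 13.15
cos θ = (a·b)/(|a||b|) = 160/(12.21·13.15) ≈ 0.9966
θ = arccos(0.9966) ≈ 4.753°

4.753°


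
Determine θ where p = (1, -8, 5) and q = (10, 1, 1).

p·q = 1·10 + (-8)·1 + 5·1 = 10 - 8 + 5 = 7
|p| = √(1² + (-8)² + 5²) = √90 ≈ 9.487
|q| = √(10² + 1² + 1²) = √102 ≈ 10.1
cos θ = (p·q)/(|p||q|) = 7/(9.487·10.1) ≈ 0.07306
θ = arccos(0.07306) ≈ 85.81°

85.81°


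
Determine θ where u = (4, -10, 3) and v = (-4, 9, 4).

u·v = 4·(-4) + (-10)·9 + 3·4 = -16 - 90 + 12 = -94
|u| = √(4² + (-10)² + 3²) = √125 ≈ 11.18
|v| = √((-4)² + 9² + 4²) = √113 ≈ 10.63
cos θ = (u·v)/(|u||v|) = -94/(11.18·10.63) ≈ -0.7909
θ = arccos(-0.7909) ≈ 142.3°

142.3°


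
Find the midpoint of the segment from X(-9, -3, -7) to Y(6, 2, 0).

M = ((x₁+x₂)/2, (y₁+y₂)/2, (z₁+z₂)/2)
  = ((-9 + 6)/2, (-3 + 2)/2, (-7 + 0)/2)
  = (-3/2, -1/2, -7/2)
  = (-1.5, -0.5, -3.5)

(-1.5, -0.5, -3.5)


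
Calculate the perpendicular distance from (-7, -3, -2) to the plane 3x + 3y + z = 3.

distance = |a·x₀ + b·y₀ + c·z₀ - d| / √(a² + b² + c²)
  = |3·(-7) + 3·(-3) + 1·(-2) - 3| / √(3² + 3² + 1²)
  = |-21 - 9 - 2 - 3| / √(9 + 9 + 1)
  = |-35| / √19
  = 35 / 4.359
  ≈ 8.03

8.03


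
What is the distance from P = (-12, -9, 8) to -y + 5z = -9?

distance = |a·x₀ + b·y₀ + c·z₀ - d| / √(a² + b² + c²)
  = |0·(-12) + (-1)·(-9) + 5·8 - (-9)| / √(0² + (-1)² + 5²)
  = |0 + 9 + 40 + 9| / √(0 + 1 + 25)
  = |58| / √26
  = 58 / 5.099
  ≈ 11.37

11.37


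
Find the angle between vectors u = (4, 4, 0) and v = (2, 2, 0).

u·v = 4·2 + 4·2 + 0·0 = 8 + 8 + 0 = 16
|u| = √(4² + 4² + 0²) = √32 ≈ 5.657
|v| = √(2² + 2² + 0²) = √8 ≈ 2.828
cos θ = (u·v)/(|u||v|) = 16/(5.657·2.828) ≈ 1
θ = arccos(1) ≈ 0°

0°


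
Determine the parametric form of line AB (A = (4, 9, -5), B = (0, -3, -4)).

Direction vector d = B - A = (0 - 4, -3 - 9, -4 + 5) = (-4, -12, 1)
Parametric form r = A + t·d:
x = 4 - 4t, y = 9 - 12t, z = -5 + t

x = 4 - 4t, y = 9 - 12t, z = -5 + t


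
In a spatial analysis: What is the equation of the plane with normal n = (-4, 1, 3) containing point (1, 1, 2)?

The plane through P with normal n = (a, b, c) satisfies n·(r - P) = 0,
i.e. ax + by + cz = a·x₀ + b·y₀ + c·z₀.
d = (-4)·1 + 1·1 + 3·2
  = -4 + 1 + 6
  = 3
Equation: -4x + y + 3z = 3

-4x + y + 3z = 3


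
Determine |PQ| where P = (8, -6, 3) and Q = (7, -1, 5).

d = √[(x₂-x₁)² + (y₂-y₁)² + (z₂-z₁)²]
  = √[(-1)² + 5² + 2²]
  = √[1 + 25 + 4]
  = √30
  ≈ 5.477

5.477


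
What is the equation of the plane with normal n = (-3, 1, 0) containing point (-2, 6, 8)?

The plane through P with normal n = (a, b, c) satisfies n·(r - P) = 0,
i.e. ax + by + cz = a·x₀ + b·y₀ + c·z₀.
d = (-3)·(-2) + 1·6 + 0·8
  = 6 + 6 + 0
  = 12
Equation: -3x + y = 12

-3x + y = 12


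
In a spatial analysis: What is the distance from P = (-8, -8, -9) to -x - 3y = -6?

distance = |a·x₀ + b·y₀ + c·z₀ - d| / √(a² + b² + c²)
  = |(-1)·(-8) + (-3)·(-8) + 0·(-9) - (-6)| / √((-1)² + (-3)² + 0²)
  = |8 + 24 + 0 + 6| / √(1 + 9 + 0)
  = |38| / √10
  = 38 / 3.162
  ≈ 12.02

12.02


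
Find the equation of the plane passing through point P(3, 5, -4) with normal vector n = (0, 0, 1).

The plane through P with normal n = (a, b, c) satisfies n·(r - P) = 0,
i.e. ax + by + cz = a·x₀ + b·y₀ + c·z₀.
d = 0·3 + 0·5 + 1·(-4)
  = 0 + 0 - 4
  = -4
Equation: z = -4

z = -4


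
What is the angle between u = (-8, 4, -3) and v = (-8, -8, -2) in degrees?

u·v = (-8)·(-8) + 4·(-8) + (-3)·(-2) = 64 - 32 + 6 = 38
|u| = √((-8)² + 4² + (-3)²) = √89 ≈ 9.434
|v| = √((-8)² + (-8)² + (-2)²) = √132 ≈ 11.49
cos θ = (u·v)/(|u||v|) = 38/(9.434·11.49) ≈ 0.3506
θ = arccos(0.3506) ≈ 69.48°

69.48°


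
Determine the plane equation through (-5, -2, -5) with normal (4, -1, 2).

The plane through P with normal n = (a, b, c) satisfies n·(r - P) = 0,
i.e. ax + by + cz = a·x₀ + b·y₀ + c·z₀.
d = 4·(-5) + (-1)·(-2) + 2·(-5)
  = -20 + 2 - 10
  = -28
Equation: 4x - y + 2z = -28

4x - y + 2z = -28


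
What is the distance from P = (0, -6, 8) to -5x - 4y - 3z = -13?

distance = |a·x₀ + b·y₀ + c·z₀ - d| / √(a² + b² + c²)
  = |(-5)·0 + (-4)·(-6) + (-3)·8 - (-13)| / √((-5)² + (-4)² + (-3)²)
  = |0 + 24 - 24 + 13| / √(25 + 16 + 9)
  = |13| / √50
  = 13 / 7.071
  ≈ 1.838

1.838


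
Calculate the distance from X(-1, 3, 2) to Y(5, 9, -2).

d = √[(x₂-x₁)² + (y₂-y₁)² + (z₂-z₁)²]
  = √[6² + 6² + (-4)²]
  = √[36 + 36 + 16]
  = √88
  ≈ 9.381

9.381


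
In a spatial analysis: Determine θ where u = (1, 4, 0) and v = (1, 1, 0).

u·v = 1·1 + 4·1 + 0·0 = 1 + 4 + 0 = 5
|u| = √(1² + 4² + 0²) = √17 ≈ 4.123
|v| = √(1² + 1² + 0²) = √2 ≈ 1.414
cos θ = (u·v)/(|u||v|) = 5/(4.123·1.414) ≈ 0.8575
θ = arccos(0.8575) ≈ 30.96°

30.96°


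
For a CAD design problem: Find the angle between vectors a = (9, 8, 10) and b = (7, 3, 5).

a·b = 9·7 + 8·3 + 10·5 = 63 + 24 + 50 = 137
|a| = √(9² + 8² + 10²) = √245 ≈ 15.65
|b| = √(7² + 3² + 5²) = √83 ≈ 9.11
cos θ = (a·b)/(|a||b|) = 137/(15.65·9.11) ≈ 0.9607
θ = arccos(0.9607) ≈ 16.11°

16.11°


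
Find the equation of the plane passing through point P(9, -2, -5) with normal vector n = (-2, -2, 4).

The plane through P with normal n = (a, b, c) satisfies n·(r - P) = 0,
i.e. ax + by + cz = a·x₀ + b·y₀ + c·z₀.
d = (-2)·9 + (-2)·(-2) + 4·(-5)
  = -18 + 4 - 20
  = -34
Equation: -2x - 2y + 4z = -34

-2x - 2y + 4z = -34


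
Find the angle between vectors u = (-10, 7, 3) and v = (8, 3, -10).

u·v = (-10)·8 + 7·3 + 3·(-10) = -80 + 21 - 30 = -89
|u| = √((-10)² + 7² + 3²) = √158 ≈ 12.57
|v| = √(8² + 3² + (-10)²) = √173 ≈ 13.15
cos θ = (u·v)/(|u||v|) = -89/(12.57·13.15) ≈ -0.5383
θ = arccos(-0.5383) ≈ 122.6°

122.6°


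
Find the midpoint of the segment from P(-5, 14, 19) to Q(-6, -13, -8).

M = ((x₁+x₂)/2, (y₁+y₂)/2, (z₁+z₂)/2)
  = ((-5 - 6)/2, (14 - 13)/2, (19 - 8)/2)
  = (-11/2, 1/2, 11/2)
  = (-5.5, 0.5, 5.5)

(-5.5, 0.5, 5.5)


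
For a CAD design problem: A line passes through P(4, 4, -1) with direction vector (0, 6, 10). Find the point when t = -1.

P(t) = P + t·d
  = (4 + 0·(-1), 4 + 6·(-1), -1 + 10·(-1))
  = (4 + 0, 4 - 6, -1 - 10)
  = (4, -2, -11)

(4, -2, -11)


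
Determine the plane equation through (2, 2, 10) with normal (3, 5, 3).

The plane through P with normal n = (a, b, c) satisfies n·(r - P) = 0,
i.e. ax + by + cz = a·x₀ + b·y₀ + c·z₀.
d = 3·2 + 5·2 + 3·10
  = 6 + 10 + 30
  = 46
Equation: 3x + 5y + 3z = 46

3x + 5y + 3z = 46


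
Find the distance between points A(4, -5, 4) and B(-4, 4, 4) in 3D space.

d = √[(x₂-x₁)² + (y₂-y₁)² + (z₂-z₁)²]
  = √[(-8)² + 9² + 0²]
  = √[64 + 81 + 0]
  = √145
  ≈ 12.04

12.04


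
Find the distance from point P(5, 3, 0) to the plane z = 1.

distance = |a·x₀ + b·y₀ + c·z₀ - d| / √(a² + b² + c²)
  = |0·5 + 0·3 + 1·0 - 1| / √(0² + 0² + 1²)
  = |0 + 0 + 0 - 1| / √(0 + 0 + 1)
  = |-1| / √1
  = 1 / 1
  ≈ 1

1


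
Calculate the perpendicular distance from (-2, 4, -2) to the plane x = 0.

distance = |a·x₀ + b·y₀ + c·z₀ - d| / √(a² + b² + c²)
  = |1·(-2) + 0·4 + 0·(-2) - 0| / √(1² + 0² + 0²)
  = |-2 + 0 + 0 + 0| / √(1 + 0 + 0)
  = |-2| / √1
  = 2 / 1
  ≈ 2

2


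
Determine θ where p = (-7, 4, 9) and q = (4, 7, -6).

p·q = (-7)·4 + 4·7 + 9·(-6) = -28 + 28 - 54 = -54
|p| = √((-7)² + 4² + 9²) = √146 ≈ 12.08
|q| = √(4² + 7² + (-6)²) = √101 ≈ 10.05
cos θ = (p·q)/(|p||q|) = -54/(12.08·10.05) ≈ -0.4447
θ = arccos(-0.4447) ≈ 116.4°

116.4°


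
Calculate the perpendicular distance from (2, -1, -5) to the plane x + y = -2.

distance = |a·x₀ + b·y₀ + c·z₀ - d| / √(a² + b² + c²)
  = |1·2 + 1·(-1) + 0·(-5) - (-2)| / √(1² + 1² + 0²)
  = |2 - 1 + 0 + 2| / √(1 + 1 + 0)
  = |3| / √2
  = 3 / 1.414
  ≈ 2.121

2.121


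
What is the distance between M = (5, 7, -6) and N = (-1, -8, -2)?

d = √[(x₂-x₁)² + (y₂-y₁)² + (z₂-z₁)²]
  = √[(-6)² + (-15)² + 4²]
  = √[36 + 225 + 16]
  = √277
  ≈ 16.64

16.64


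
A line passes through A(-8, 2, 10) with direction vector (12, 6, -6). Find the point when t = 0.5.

P(t) = A + t·d
  = (-8 + 12·0.5, 2 + 6·0.5, 10 + (-6)·0.5)
  = (-8 + 6, 2 + 3, 10 - 3)
  = (-2, 5, 7)

(-2, 5, 7)


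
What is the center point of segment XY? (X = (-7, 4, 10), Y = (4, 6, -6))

M = ((x₁+x₂)/2, (y₁+y₂)/2, (z₁+z₂)/2)
  = ((-7 + 4)/2, (4 + 6)/2, (10 - 6)/2)
  = (-3/2, 10/2, 4/2)
  = (-1.5, 5, 2)

(-1.5, 5, 2)


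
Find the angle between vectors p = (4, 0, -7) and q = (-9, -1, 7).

p·q = 4·(-9) + 0·(-1) + (-7)·7 = -36 + 0 - 49 = -85
|p| = √(4² + 0² + (-7)²) = √65 ≈ 8.062
|q| = √((-9)² + (-1)² + 7²) = √131 ≈ 11.45
cos θ = (p·q)/(|p||q|) = -85/(8.062·11.45) ≈ -0.9211
θ = arccos(-0.9211) ≈ 157.1°

157.1°


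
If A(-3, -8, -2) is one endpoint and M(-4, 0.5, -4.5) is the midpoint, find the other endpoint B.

B = 2M - A
  = (2·(-4) - (-3), 2·0.5 - (-8), 2·(-4.5) - (-2))
  = (-8 + 3, 1 + 8, -9 + 2)
  = (-5, 9, -7)

(-5, 9, -7)


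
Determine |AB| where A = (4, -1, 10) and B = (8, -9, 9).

d = √[(x₂-x₁)² + (y₂-y₁)² + (z₂-z₁)²]
  = √[4² + (-8)² + (-1)²]
  = √[16 + 64 + 1]
  = √81
  ≈ 9

9


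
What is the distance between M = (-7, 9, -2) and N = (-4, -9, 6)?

d = √[(x₂-x₁)² + (y₂-y₁)² + (z₂-z₁)²]
  = √[3² + (-18)² + 8²]
  = √[9 + 324 + 64]
  = √397
  ≈ 19.92

19.92


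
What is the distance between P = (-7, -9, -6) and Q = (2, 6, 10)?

d = √[(x₂-x₁)² + (y₂-y₁)² + (z₂-z₁)²]
  = √[9² + 15² + 16²]
  = √[81 + 225 + 256]
  = √562
  ≈ 23.71

23.71


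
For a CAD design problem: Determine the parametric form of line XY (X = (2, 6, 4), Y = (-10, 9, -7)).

Direction vector d = Y - X = (-10 - 2, 9 - 6, -7 - 4) = (-12, 3, -11)
Parametric form r = X + t·d:
x = 2 - 12t, y = 6 + 3t, z = 4 - 11t

x = 2 - 12t, y = 6 + 3t, z = 4 - 11t


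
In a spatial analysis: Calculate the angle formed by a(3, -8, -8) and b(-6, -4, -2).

a·b = 3·(-6) + (-8)·(-4) + (-8)·(-2) = -18 + 32 + 16 = 30
|a| = √(3² + (-8)² + (-8)²) = √137 ≈ 11.7
|b| = √((-6)² + (-4)² + (-2)²) = √56 ≈ 7.483
cos θ = (a·b)/(|a||b|) = 30/(11.7·7.483) ≈ 0.3425
θ = arccos(0.3425) ≈ 69.97°

69.97°


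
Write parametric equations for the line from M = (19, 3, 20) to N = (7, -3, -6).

Direction vector d = N - M = (7 - 19, -3 - 3, -6 - 20) = (-12, -6, -26)
Parametric form r = M + t·d:
x = 19 - 12t, y = 3 - 6t, z = 20 - 26t

x = 19 - 12t, y = 3 - 6t, z = 20 - 26t


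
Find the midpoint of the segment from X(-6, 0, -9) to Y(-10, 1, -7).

M = ((x₁+x₂)/2, (y₁+y₂)/2, (z₁+z₂)/2)
  = ((-6 - 10)/2, (0 + 1)/2, (-9 - 7)/2)
  = (-16/2, 1/2, -16/2)
  = (-8, 0.5, -8)

(-8, 0.5, -8)


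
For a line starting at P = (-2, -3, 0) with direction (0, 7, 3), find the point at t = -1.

P(t) = P + t·d
  = (-2 + 0·(-1), -3 + 7·(-1), 0 + 3·(-1))
  = (-2 + 0, -3 - 7, 0 - 3)
  = (-2, -10, -3)

(-2, -10, -3)


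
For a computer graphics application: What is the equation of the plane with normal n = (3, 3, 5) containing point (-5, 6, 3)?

The plane through P with normal n = (a, b, c) satisfies n·(r - P) = 0,
i.e. ax + by + cz = a·x₀ + b·y₀ + c·z₀.
d = 3·(-5) + 3·6 + 5·3
  = -15 + 18 + 15
  = 18
Equation: 3x + 3y + 5z = 18

3x + 3y + 5z = 18


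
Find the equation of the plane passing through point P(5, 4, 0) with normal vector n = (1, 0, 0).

The plane through P with normal n = (a, b, c) satisfies n·(r - P) = 0,
i.e. ax + by + cz = a·x₀ + b·y₀ + c·z₀.
d = 1·5 + 0·4 + 0·0
  = 5 + 0 + 0
  = 5
Equation: x = 5

x = 5


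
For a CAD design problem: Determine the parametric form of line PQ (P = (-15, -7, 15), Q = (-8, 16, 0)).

Direction vector d = Q - P = (-8 + 15, 16 + 7, 0 - 15) = (7, 23, -15)
Parametric form r = P + t·d:
x = -15 + 7t, y = -7 + 23t, z = 15 - 15t

x = -15 + 7t, y = -7 + 23t, z = 15 - 15t


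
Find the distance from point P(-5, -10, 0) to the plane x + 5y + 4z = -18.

distance = |a·x₀ + b·y₀ + c·z₀ - d| / √(a² + b² + c²)
  = |1·(-5) + 5·(-10) + 4·0 - (-18)| / √(1² + 5² + 4²)
  = |-5 - 50 + 0 + 18| / √(1 + 25 + 16)
  = |-37| / √42
  = 37 / 6.481
  ≈ 5.709

5.709


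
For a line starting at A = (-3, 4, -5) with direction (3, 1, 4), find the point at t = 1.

P(t) = A + t·d
  = (-3 + 3·1, 4 + 1·1, -5 + 4·1)
  = (-3 + 3, 4 + 1, -5 + 4)
  = (0, 5, -1)

(0, 5, -1)


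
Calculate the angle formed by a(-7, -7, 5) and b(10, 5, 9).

a·b = (-7)·10 + (-7)·5 + 5·9 = -70 - 35 + 45 = -60
|a| = √((-7)² + (-7)² + 5²) = √123 ≈ 11.09
|b| = √(10² + 5² + 9²) = √206 ≈ 14.35
cos θ = (a·b)/(|a||b|) = -60/(11.09·14.35) ≈ -0.3769
θ = arccos(-0.3769) ≈ 112.1°

112.1°


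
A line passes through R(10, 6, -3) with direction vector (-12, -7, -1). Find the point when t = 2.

P(t) = R + t·d
  = (10 + (-12)·2, 6 + (-7)·2, -3 + (-1)·2)
  = (10 - 24, 6 - 14, -3 - 2)
  = (-14, -8, -5)

(-14, -8, -5)


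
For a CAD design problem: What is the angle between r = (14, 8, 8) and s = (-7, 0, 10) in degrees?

r·s = 14·(-7) + 8·0 + 8·10 = -98 + 0 + 80 = -18
|r| = √(14² + 8² + 8²) = √324 ≈ 18
|s| = √((-7)² + 0² + 10²) = √149 ≈ 12.21
cos θ = (r·s)/(|r||s|) = -18/(18·12.21) ≈ -0.08192
θ = arccos(-0.08192) ≈ 94.7°

94.7°


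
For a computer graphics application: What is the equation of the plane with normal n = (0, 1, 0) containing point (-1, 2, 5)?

The plane through P with normal n = (a, b, c) satisfies n·(r - P) = 0,
i.e. ax + by + cz = a·x₀ + b·y₀ + c·z₀.
d = 0·(-1) + 1·2 + 0·5
  = 0 + 2 + 0
  = 2
Equation: y = 2

y = 2


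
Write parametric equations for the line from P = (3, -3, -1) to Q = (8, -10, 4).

Direction vector d = Q - P = (8 - 3, -10 + 3, 4 + 1) = (5, -7, 5)
Parametric form r = P + t·d:
x = 3 + 5t, y = -3 - 7t, z = -1 + 5t

x = 3 + 5t, y = -3 - 7t, z = -1 + 5t


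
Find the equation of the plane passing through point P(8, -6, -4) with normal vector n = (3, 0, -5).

The plane through P with normal n = (a, b, c) satisfies n·(r - P) = 0,
i.e. ax + by + cz = a·x₀ + b·y₀ + c·z₀.
d = 3·8 + 0·(-6) + (-5)·(-4)
  = 24 + 0 + 20
  = 44
Equation: 3x - 5z = 44

3x - 5z = 44


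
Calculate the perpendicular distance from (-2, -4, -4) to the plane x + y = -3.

distance = |a·x₀ + b·y₀ + c·z₀ - d| / √(a² + b² + c²)
  = |1·(-2) + 1·(-4) + 0·(-4) - (-3)| / √(1² + 1² + 0²)
  = |-2 - 4 + 0 + 3| / √(1 + 1 + 0)
  = |-3| / √2
  = 3 / 1.414
  ≈ 2.121

2.121


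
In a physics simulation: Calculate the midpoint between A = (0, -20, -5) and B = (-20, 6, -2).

M = ((x₁+x₂)/2, (y₁+y₂)/2, (z₁+z₂)/2)
  = ((0 - 20)/2, (-20 + 6)/2, (-5 - 2)/2)
  = (-20/2, -14/2, -7/2)
  = (-10, -7, -3.5)

(-10, -7, -3.5)


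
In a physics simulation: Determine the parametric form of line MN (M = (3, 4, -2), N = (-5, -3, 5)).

Direction vector d = N - M = (-5 - 3, -3 - 4, 5 + 2) = (-8, -7, 7)
Parametric form r = M + t·d:
x = 3 - 8t, y = 4 - 7t, z = -2 + 7t

x = 3 - 8t, y = 4 - 7t, z = -2 + 7t


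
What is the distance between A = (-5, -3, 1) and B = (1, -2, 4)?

d = √[(x₂-x₁)² + (y₂-y₁)² + (z₂-z₁)²]
  = √[6² + 1² + 3²]
  = √[36 + 1 + 9]
  = √46
  ≈ 6.782

6.782


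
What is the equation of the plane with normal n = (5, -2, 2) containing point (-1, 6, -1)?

The plane through P with normal n = (a, b, c) satisfies n·(r - P) = 0,
i.e. ax + by + cz = a·x₀ + b·y₀ + c·z₀.
d = 5·(-1) + (-2)·6 + 2·(-1)
  = -5 - 12 - 2
  = -19
Equation: 5x - 2y + 2z = -19

5x - 2y + 2z = -19


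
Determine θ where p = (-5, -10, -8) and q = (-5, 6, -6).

p·q = (-5)·(-5) + (-10)·6 + (-8)·(-6) = 25 - 60 + 48 = 13
|p| = √((-5)² + (-10)² + (-8)²) = √189 ≈ 13.75
|q| = √((-5)² + 6² + (-6)²) = √97 ≈ 9.849
cos θ = (p·q)/(|p||q|) = 13/(13.75·9.849) ≈ 0.09601
θ = arccos(0.09601) ≈ 84.49°

84.49°


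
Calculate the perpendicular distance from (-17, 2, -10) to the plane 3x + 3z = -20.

distance = |a·x₀ + b·y₀ + c·z₀ - d| / √(a² + b² + c²)
  = |3·(-17) + 0·2 + 3·(-10) - (-20)| / √(3² + 0² + 3²)
  = |-51 + 0 - 30 + 20| / √(9 + 0 + 9)
  = |-61| / √18
  = 61 / 4.243
  ≈ 14.38

14.38


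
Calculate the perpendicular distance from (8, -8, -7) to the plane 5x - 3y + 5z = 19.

distance = |a·x₀ + b·y₀ + c·z₀ - d| / √(a² + b² + c²)
  = |5·8 + (-3)·(-8) + 5·(-7) - 19| / √(5² + (-3)² + 5²)
  = |40 + 24 - 35 - 19| / √(25 + 9 + 25)
  = |10| / √59
  = 10 / 7.681
  ≈ 1.302

1.302


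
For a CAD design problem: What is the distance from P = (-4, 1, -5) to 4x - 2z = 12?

distance = |a·x₀ + b·y₀ + c·z₀ - d| / √(a² + b² + c²)
  = |4·(-4) + 0·1 + (-2)·(-5) - 12| / √(4² + 0² + (-2)²)
  = |-16 + 0 + 10 - 12| / √(16 + 0 + 4)
  = |-18| / √20
  = 18 / 4.472
  ≈ 4.025

4.025


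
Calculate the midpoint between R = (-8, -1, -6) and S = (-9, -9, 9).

M = ((x₁+x₂)/2, (y₁+y₂)/2, (z₁+z₂)/2)
  = ((-8 - 9)/2, (-1 - 9)/2, (-6 + 9)/2)
  = (-17/2, -10/2, 3/2)
  = (-8.5, -5, 1.5)

(-8.5, -5, 1.5)


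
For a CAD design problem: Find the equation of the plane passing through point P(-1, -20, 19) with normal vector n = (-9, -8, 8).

The plane through P with normal n = (a, b, c) satisfies n·(r - P) = 0,
i.e. ax + by + cz = a·x₀ + b·y₀ + c·z₀.
d = (-9)·(-1) + (-8)·(-20) + 8·19
  = 9 + 160 + 152
  = 321
Equation: -9x - 8y + 8z = 321

-9x - 8y + 8z = 321


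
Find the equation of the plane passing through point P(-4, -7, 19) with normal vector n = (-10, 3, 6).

The plane through P with normal n = (a, b, c) satisfies n·(r - P) = 0,
i.e. ax + by + cz = a·x₀ + b·y₀ + c·z₀.
d = (-10)·(-4) + 3·(-7) + 6·19
  = 40 - 21 + 114
  = 133
Equation: -10x + 3y + 6z = 133

-10x + 3y + 6z = 133


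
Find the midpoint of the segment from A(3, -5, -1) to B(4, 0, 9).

M = ((x₁+x₂)/2, (y₁+y₂)/2, (z₁+z₂)/2)
  = ((3 + 4)/2, (-5 + 0)/2, (-1 + 9)/2)
  = (7/2, -5/2, 8/2)
  = (3.5, -2.5, 4)

(3.5, -2.5, 4)


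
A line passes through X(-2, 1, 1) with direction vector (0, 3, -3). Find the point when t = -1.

P(t) = X + t·d
  = (-2 + 0·(-1), 1 + 3·(-1), 1 + (-3)·(-1))
  = (-2 + 0, 1 - 3, 1 + 3)
  = (-2, -2, 4)

(-2, -2, 4)


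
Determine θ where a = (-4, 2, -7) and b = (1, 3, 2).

a·b = (-4)·1 + 2·3 + (-7)·2 = -4 + 6 - 14 = -12
|a| = √((-4)² + 2² + (-7)²) = √69 ≈ 8.307
|b| = √(1² + 3² + 2²) = √14 ≈ 3.742
cos θ = (a·b)/(|a||b|) = -12/(8.307·3.742) ≈ -0.3861
θ = arccos(-0.3861) ≈ 112.7°

112.7°


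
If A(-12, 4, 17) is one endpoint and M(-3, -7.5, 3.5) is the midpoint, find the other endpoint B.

B = 2M - A
  = (2·(-3) - (-12), 2·(-7.5) - 4, 2·3.5 - 17)
  = (-6 + 12, -15 - 4, 7 - 17)
  = (6, -19, -10)

(6, -19, -10)


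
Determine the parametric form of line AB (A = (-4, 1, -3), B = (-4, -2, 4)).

Direction vector d = B - A = (-4 + 4, -2 - 1, 4 + 3) = (0, -3, 7)
Parametric form r = A + t·d:
x = -4, y = 1 - 3t, z = -3 + 7t

x = -4, y = 1 - 3t, z = -3 + 7t


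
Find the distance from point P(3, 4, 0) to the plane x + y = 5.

distance = |a·x₀ + b·y₀ + c·z₀ - d| / √(a² + b² + c²)
  = |1·3 + 1·4 + 0·0 - 5| / √(1² + 1² + 0²)
  = |3 + 4 + 0 - 5| / √(1 + 1 + 0)
  = |2| / √2
  = 2 / 1.414
  ≈ 1.414

1.414


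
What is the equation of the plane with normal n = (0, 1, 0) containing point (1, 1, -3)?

The plane through P with normal n = (a, b, c) satisfies n·(r - P) = 0,
i.e. ax + by + cz = a·x₀ + b·y₀ + c·z₀.
d = 0·1 + 1·1 + 0·(-3)
  = 0 + 1 + 0
  = 1
Equation: y = 1

y = 1


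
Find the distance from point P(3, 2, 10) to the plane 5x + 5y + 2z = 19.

distance = |a·x₀ + b·y₀ + c·z₀ - d| / √(a² + b² + c²)
  = |5·3 + 5·2 + 2·10 - 19| / √(5² + 5² + 2²)
  = |15 + 10 + 20 - 19| / √(25 + 25 + 4)
  = |26| / √54
  = 26 / 7.348
  ≈ 3.538

3.538


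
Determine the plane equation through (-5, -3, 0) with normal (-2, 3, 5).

The plane through P with normal n = (a, b, c) satisfies n·(r - P) = 0,
i.e. ax + by + cz = a·x₀ + b·y₀ + c·z₀.
d = (-2)·(-5) + 3·(-3) + 5·0
  = 10 - 9 + 0
  = 1
Equation: -2x + 3y + 5z = 1

-2x + 3y + 5z = 1


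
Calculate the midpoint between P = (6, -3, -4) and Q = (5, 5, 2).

M = ((x₁+x₂)/2, (y₁+y₂)/2, (z₁+z₂)/2)
  = ((6 + 5)/2, (-3 + 5)/2, (-4 + 2)/2)
  = (11/2, 2/2, -2/2)
  = (5.5, 1, -1)

(5.5, 1, -1)


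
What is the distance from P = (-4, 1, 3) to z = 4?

distance = |a·x₀ + b·y₀ + c·z₀ - d| / √(a² + b² + c²)
  = |0·(-4) + 0·1 + 1·3 - 4| / √(0² + 0² + 1²)
  = |0 + 0 + 3 - 4| / √(0 + 0 + 1)
  = |-1| / √1
  = 1 / 1
  ≈ 1

1


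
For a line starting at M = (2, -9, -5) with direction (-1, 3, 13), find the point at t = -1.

P(t) = M + t·d
  = (2 + (-1)·(-1), -9 + 3·(-1), -5 + 13·(-1))
  = (2 + 1, -9 - 3, -5 - 13)
  = (3, -12, -18)

(3, -12, -18)


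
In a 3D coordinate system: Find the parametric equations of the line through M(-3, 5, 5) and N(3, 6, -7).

Direction vector d = N - M = (3 + 3, 6 - 5, -7 - 5) = (6, 1, -12)
Parametric form r = M + t·d:
x = -3 + 6t, y = 5 + t, z = 5 - 12t

x = -3 + 6t, y = 5 + t, z = 5 - 12t


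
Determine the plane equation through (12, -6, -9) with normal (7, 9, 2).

The plane through P with normal n = (a, b, c) satisfies n·(r - P) = 0,
i.e. ax + by + cz = a·x₀ + b·y₀ + c·z₀.
d = 7·12 + 9·(-6) + 2·(-9)
  = 84 - 54 - 18
  = 12
Equation: 7x + 9y + 2z = 12

7x + 9y + 2z = 12


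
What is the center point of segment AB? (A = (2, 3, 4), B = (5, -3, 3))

M = ((x₁+x₂)/2, (y₁+y₂)/2, (z₁+z₂)/2)
  = ((2 + 5)/2, (3 - 3)/2, (4 + 3)/2)
  = (7/2, 0/2, 7/2)
  = (3.5, 0, 3.5)

(3.5, 0, 3.5)


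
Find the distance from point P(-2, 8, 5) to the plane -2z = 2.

distance = |a·x₀ + b·y₀ + c·z₀ - d| / √(a² + b² + c²)
  = |0·(-2) + 0·8 + (-2)·5 - 2| / √(0² + 0² + (-2)²)
  = |0 + 0 - 10 - 2| / √(0 + 0 + 4)
  = |-12| / √4
  = 12 / 2
  ≈ 6

6


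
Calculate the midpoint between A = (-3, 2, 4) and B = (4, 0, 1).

M = ((x₁+x₂)/2, (y₁+y₂)/2, (z₁+z₂)/2)
  = ((-3 + 4)/2, (2 + 0)/2, (4 + 1)/2)
  = (1/2, 2/2, 5/2)
  = (0.5, 1, 2.5)

(0.5, 1, 2.5)


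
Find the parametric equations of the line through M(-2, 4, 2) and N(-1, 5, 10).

Direction vector d = N - M = (-1 + 2, 5 - 4, 10 - 2) = (1, 1, 8)
Parametric form r = M + t·d:
x = -2 + t, y = 4 + t, z = 2 + 8t

x = -2 + t, y = 4 + t, z = 2 + 8t


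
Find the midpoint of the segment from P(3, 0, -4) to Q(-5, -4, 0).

M = ((x₁+x₂)/2, (y₁+y₂)/2, (z₁+z₂)/2)
  = ((3 - 5)/2, (0 - 4)/2, (-4 + 0)/2)
  = (-2/2, -4/2, -4/2)
  = (-1, -2, -2)

(-1, -2, -2)


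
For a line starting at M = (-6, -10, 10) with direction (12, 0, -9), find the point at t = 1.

P(t) = M + t·d
  = (-6 + 12·1, -10 + 0·1, 10 + (-9)·1)
  = (-6 + 12, -10 + 0, 10 - 9)
  = (6, -10, 1)

(6, -10, 1)
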